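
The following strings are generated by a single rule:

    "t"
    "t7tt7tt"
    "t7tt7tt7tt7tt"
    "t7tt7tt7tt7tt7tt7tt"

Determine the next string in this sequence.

t7tt7tt7tt7tt7tt7tt7tt7tt

Every step adds t7t to the front and 7tt to the end of the previous string.
So the next term is t7t·t7tt7tt7tt7tt7tt7tt·7tt.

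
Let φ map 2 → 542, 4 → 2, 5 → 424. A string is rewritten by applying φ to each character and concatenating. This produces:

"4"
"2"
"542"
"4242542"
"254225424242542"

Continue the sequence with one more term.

54242425425424242542254225424242542

Applying the rule to each of the 15 symbols of 254225424242542 gives the pieces 542 424 2 542 542 424 2 542 2 542 2 542 424 2 542, which concatenate to the answer.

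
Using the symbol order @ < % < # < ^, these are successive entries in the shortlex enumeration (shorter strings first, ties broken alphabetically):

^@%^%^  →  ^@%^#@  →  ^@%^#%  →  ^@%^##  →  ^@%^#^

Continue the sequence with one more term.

^@%^^@

Treat ^@%^#^ as a base-4 numeral over the given alphabet and add one, carrying through any trailing ^'s.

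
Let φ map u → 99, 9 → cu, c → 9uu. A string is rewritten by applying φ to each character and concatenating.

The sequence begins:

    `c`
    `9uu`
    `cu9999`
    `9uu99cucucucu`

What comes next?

Replace each of the 13 characters of 9uu99cucucucu in place — cu 99 99 cu cu 9uu 99 9uu 99 9uu 99 9uu 99 — and concatenate.

cu9999cucu9uu999uu999uu999uu99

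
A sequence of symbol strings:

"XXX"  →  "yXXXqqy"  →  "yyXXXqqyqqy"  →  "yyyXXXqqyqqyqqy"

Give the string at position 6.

Every step adds y to the front and qqy to the end of the previous string.
From yyyXXXqqyqqyqqy, 2 further steps: yyyXXXqqyqqyqqy → yyyyXXXqqyqqyqqyqqy → (answer).

yyyyyXXXqqyqqyqqyqqyqqy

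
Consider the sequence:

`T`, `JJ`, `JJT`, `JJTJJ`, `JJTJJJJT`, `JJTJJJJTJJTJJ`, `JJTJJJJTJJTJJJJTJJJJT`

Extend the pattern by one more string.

JJTJJJJTJJTJJJJTJJJJTJJTJJJJTJJTJJ

This is a Fibonacci-style word recurrence s(k) = s(k−1)·s(k−2): e.g. JJ·T = JJT.
The next term joins JJTJJJJTJJTJJJJTJJJJT and JJTJJJJTJJTJJ.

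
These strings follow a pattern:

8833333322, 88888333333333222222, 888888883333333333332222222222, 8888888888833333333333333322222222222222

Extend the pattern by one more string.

The n-th term is 3n-1 8's then 3n+3 3's then 4n-2 2's (n = 1, 2, …).
For the next term, n = 5, so the run lengths are 14, 18, 18.

88888888888888333333333333333333222222222222222222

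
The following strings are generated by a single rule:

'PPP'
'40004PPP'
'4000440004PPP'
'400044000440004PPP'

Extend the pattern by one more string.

Each term is the previous one with 40004 prepended.
Applying this once more to 400044000440004PPP:

40004400044000440004PPP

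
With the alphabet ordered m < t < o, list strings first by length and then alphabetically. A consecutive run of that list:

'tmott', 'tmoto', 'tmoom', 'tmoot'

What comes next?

tmooo

Find the rightmost character of tmoot below o, bump it to the next letter, and reset everything to its right to m.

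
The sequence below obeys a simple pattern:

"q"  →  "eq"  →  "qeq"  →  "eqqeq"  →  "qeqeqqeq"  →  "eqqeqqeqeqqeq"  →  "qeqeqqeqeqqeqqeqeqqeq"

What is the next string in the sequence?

This is a Fibonacci-style word recurrence s(k) = s(k−2)·s(k−1): e.g. q·eq = qeq.
So term 8 is eqqeqqeqeqqeq·qeqeqqeqeqqeqqeqeqqeq.

eqqeqqeqeqqeqqeqeqqeqeqqeqqeqeqqeq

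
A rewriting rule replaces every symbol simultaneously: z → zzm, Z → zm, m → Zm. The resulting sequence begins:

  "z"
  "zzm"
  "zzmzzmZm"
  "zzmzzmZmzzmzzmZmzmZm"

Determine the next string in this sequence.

zzmzzmZmzzmzzmZmzmZmzzmzzmZmzzmzzmZmzmZmzzmZmzmZm

φ(zzmzzmZmzzmzzmZmzmZm) expands symbol-by-symbol to zzm zzm Zm zzm zzm Zm zm Zm zzm zzm Zm zzm zzm Zm zm Zm zzm Zm zm Zm; joining the 20 pieces gives the next term.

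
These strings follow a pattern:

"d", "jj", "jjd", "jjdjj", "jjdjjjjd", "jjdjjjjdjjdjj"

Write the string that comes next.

Each term (from the third on) is the previous term followed by the one before it: term 3 = jj·d = jjd.
So term 7 is jjdjjjjdjjdjj·jjdjjjjd.

jjdjjjjdjjdjjjjdjjjjd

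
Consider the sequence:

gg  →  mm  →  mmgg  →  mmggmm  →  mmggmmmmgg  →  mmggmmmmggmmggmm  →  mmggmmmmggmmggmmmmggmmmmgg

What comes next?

This is a Fibonacci-style word recurrence s(k) = s(k−1)·s(k−2): e.g. mm·gg = mmgg.
The next term joins mmggmmmmggmmggmmmmggmmmmgg and mmggmmmmggmmggmm.

mmggmmmmggmmggmmmmggmmmmggmmggmmmmggmmggmm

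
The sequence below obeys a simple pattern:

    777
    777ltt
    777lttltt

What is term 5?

Each term is the previous one with ltt appended.
From 777lttltt, 2 further steps: 777lttltt → 777lttlttltt → (answer).

777lttlttlttltt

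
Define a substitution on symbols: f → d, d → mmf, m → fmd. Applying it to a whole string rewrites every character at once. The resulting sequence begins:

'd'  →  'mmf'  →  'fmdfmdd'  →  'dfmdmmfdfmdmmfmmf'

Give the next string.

mmfdfmdmmffmdfmddmmfdfmdmmffmdfmddfmdfmdd

Applying the rule to each of the 17 symbols of dfmdmmfdfmdmmfmmf gives the pieces mmf d fmd mmf fmd fmd d mmf d fmd mmf fmd fmd d fmd fmd d, which concatenate to the answer.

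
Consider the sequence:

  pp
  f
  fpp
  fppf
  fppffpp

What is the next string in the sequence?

From term 3 onward, concatenate the last term with the second-to-last: f·pp = fpp, fpp·f = fppf, …
Continuing: fppffpp · fppf gives term 6.

fppffppfppf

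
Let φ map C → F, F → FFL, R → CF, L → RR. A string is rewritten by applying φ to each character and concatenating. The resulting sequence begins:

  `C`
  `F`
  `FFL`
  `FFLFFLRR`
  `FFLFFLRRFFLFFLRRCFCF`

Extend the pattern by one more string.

Applying the rule to each of the 20 symbols of FFLFFLRRFFLFFLRRCFCF gives the pieces FFL FFL RR FFL FFL RR CF CF FFL FFL RR FFL FFL RR CF CF F FFL F FFL, which concatenate to the answer.

FFLFFLRRFFLFFLRRCFCFFFLFFLRRFFLFFLRRCFCFFFFLFFFL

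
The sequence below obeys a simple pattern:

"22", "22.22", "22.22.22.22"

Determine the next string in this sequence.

Each string is two copies of the previous one joined by '.'.
Doubling 22.22.22.22 with '.' between the halves:

22.22.22.22.22.22.22.22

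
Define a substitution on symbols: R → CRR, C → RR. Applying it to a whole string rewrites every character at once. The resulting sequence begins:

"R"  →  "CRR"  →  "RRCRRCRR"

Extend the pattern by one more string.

CRRCRRRRCRRCRRRRCRRCRR

Apply φ to RRCRRCRR symbol by symbol: R→CRR, R→CRR, C→RR, R→CRR, R→CRR, C→RR, R→CRR, R→CRR; joined: CRR CRR RR CRR CRR RR CRR CRR.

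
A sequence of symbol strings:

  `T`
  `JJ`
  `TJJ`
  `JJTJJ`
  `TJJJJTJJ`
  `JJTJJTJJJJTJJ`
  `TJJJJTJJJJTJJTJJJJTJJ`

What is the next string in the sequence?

JJTJJTJJJJTJJTJJJJTJJJJTJJTJJJJTJJ

From term 3 onward, concatenate the second-to-last term with the last: T·JJ = TJJ, JJ·TJJ = JJTJJ, …
So term 8 is JJTJJTJJJJTJJ·TJJJJTJJJJTJJTJJJJTJJ.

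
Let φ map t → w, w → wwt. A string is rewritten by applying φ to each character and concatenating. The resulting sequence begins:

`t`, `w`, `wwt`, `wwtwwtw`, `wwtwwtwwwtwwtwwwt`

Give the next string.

Applying the rule to each of the 17 symbols of wwtwwtwwwtwwtwwwt gives the pieces wwt wwt w wwt wwt w wwt wwt wwt w wwt wwt w wwt wwt wwt w, which concatenate to the answer.

wwtwwtwwwtwwtwwwtwwtwwtwwwtwwtwwwtwwtwwtw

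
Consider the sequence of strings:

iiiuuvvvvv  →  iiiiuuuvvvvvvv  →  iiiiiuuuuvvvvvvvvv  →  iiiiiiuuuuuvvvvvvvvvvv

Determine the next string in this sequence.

Each string has the form i^{n} u^{n-1} v^{2n-1}, where the shown terms are n = 3, 4, 5, 6.
At n = 7 the blocks have lengths 7, 6, 13.

iiiiiiiuuuuuuvvvvvvvvvvvvv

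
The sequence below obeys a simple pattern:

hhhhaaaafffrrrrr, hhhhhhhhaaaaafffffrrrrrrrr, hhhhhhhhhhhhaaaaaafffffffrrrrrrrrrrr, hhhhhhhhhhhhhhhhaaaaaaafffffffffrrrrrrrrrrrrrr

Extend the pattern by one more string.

Reading off run lengths: h runs 4, 8, 12, 16; a runs 4, 5, 6, 7; f runs 3, 5, 7, 9; r runs 5, 8, 11, 14 — each is linear in n (n = 1, 2, …).
Setting n = 5 gives 20, 8, 11, 17 characters in each block.

hhhhhhhhhhhhhhhhhhhhaaaaaaaafffffffffffrrrrrrrrrrrrrrrrr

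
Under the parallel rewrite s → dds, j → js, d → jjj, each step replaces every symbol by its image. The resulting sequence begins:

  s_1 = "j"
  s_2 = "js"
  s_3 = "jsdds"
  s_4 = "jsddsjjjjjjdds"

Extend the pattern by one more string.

jsddsjjjjjjddsjsjsjsjsjsjsjjjjjjdds

Replace each of the 14 characters of jsddsjjjjjjdds in place — js dds jjj jjj dds js js js js js js jjj jjj dds — and concatenate.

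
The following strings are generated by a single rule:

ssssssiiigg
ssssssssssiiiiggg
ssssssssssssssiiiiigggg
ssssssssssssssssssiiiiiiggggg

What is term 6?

Each string has the form s^{4n-2} i^{n+1} g^{n}, where the shown terms are n = 2, 3, 4, 5.
At n = 7 the blocks have lengths 26, 8, 7.

ssssssssssssssssssssssssssiiiiiiiiggggggg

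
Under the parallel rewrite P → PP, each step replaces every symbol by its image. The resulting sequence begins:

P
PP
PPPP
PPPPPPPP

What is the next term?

Expanding PPPPPPPP: P→PP, P→PP, P→PP, P→PP, P→PP, P→PP, P→PP, P→PP. Concatenated: PP PP PP PP PP PP PP PP.

PPPPPPPPPPPPPPPP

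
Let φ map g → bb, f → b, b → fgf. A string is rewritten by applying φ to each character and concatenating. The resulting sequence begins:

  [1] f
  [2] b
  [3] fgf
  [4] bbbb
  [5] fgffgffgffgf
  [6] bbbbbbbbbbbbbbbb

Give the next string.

Replace each of the 16 characters of bbbbbbbbbbbbbbbb in place — fgf fgf fgf fgf fgf fgf fgf fgf fgf fgf fgf fgf fgf fgf fgf fgf — and concatenate.

fgffgffgffgffgffgffgffgffgffgffgffgffgffgffgffgf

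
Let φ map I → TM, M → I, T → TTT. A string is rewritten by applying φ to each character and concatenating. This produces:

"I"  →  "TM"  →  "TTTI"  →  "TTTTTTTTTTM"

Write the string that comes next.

Apply φ to TTTTTTTTTTM symbol by symbol: T→TTT, T→TTT, T→TTT, T→TTT, T→TTT, T→TTT, T→TTT, T→TTT, T→TTT, T→TTT, M→I; joined: TTT TTT TTT TTT TTT TTT TTT TTT TTT TTT I.

TTTTTTTTTTTTTTTTTTTTTTTTTTTTTTI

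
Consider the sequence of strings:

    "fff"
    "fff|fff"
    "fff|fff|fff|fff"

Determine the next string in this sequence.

s(k+1) = s(k)·|·s(k) — each term doubles the last with '|' between the halves.
Doubling fff|fff|fff|fff with '|' between the halves:

fff|fff|fff|fff|fff|fff|fff|fff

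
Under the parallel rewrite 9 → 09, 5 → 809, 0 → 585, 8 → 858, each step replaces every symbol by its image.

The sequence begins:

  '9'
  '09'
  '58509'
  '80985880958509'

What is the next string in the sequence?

φ(80985880958509) expands symbol-by-symbol to 858 585 09 858 809 858 858 585 09 809 858 809 585 09; joining the 14 pieces gives the next term.

858585098588098588585850980985880958509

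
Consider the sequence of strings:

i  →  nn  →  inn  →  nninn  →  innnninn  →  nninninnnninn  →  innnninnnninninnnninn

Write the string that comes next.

Each term (from the third on) is the two preceding terms concatenated in order: term 3 = i·nn = inn.
So term 8 is nninninnnninn·innnninnnninninnnninn.

nninninnnninninnnninnnninninnnninn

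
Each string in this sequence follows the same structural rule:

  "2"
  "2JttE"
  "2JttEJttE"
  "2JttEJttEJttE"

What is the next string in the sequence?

Every step adds JttE to the end: s(k+1) = s(k)·JttE.
So the next term is 2JttEJttEJttE·JttE.

2JttEJttEJttEJttE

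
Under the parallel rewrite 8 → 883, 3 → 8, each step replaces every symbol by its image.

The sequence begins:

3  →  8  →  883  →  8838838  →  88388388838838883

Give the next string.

88388388838838883883883888388388838838838

Replace each of the 17 characters of 88388388838838883 in place — 883 883 8 883 883 8 883 883 883 8 883 883 8 883 883 883 8 — and concatenate.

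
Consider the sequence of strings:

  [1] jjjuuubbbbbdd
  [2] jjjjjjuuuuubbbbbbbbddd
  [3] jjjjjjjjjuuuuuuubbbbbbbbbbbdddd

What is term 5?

Each string has the form j^{3n} u^{2n+1} b^{3n+2} d^{n+1} (n = 1, 2, …).
For term 5, n = 5, so the run lengths are 15, 11, 17, 6.

jjjjjjjjjjjjjjjuuuuuuuuuuubbbbbbbbbbbbbbbbbdddddd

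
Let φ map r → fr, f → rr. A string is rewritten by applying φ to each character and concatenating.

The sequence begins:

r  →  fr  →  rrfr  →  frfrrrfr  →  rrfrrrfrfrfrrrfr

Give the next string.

frfrrrfrfrfrrrfrrrfrrrfrfrfrrrfr

φ(rrfrrrfrfrfrrrfr) expands symbol-by-symbol to fr fr rr fr fr fr rr fr rr fr rr fr fr fr rr fr; joining the 16 pieces gives the next term.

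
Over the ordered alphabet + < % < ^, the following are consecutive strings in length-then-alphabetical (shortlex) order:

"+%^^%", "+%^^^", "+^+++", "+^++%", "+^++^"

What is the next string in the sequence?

Treat +^++^ as a base-3 numeral over the given alphabet and add one, carrying through any trailing ^'s.

+^+%+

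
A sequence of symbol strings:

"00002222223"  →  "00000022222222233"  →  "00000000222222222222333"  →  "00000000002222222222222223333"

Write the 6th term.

Each string has the form 0^{2n} 2^{3n} 3^{n-1}, where the shown terms are n = 2, 3, 4, 5.
At n = 7 the blocks have lengths 14, 21, 6.

00000000000000222222222222222222222333333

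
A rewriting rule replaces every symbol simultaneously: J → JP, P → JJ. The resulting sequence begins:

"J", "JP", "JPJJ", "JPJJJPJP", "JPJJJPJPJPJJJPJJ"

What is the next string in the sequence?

JPJJJPJPJPJJJPJJJPJJJPJPJPJJJPJP

Applying the rule to each of the 16 symbols of JPJJJPJPJPJJJPJJ gives the pieces JP JJ JP JP JP JJ JP JJ JP JJ JP JP JP JJ JP JP, which concatenate to the answer.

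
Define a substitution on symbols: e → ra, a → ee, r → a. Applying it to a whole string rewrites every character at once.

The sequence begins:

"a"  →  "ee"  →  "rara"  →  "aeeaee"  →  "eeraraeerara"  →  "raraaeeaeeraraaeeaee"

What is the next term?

φ(raraaeeaeeraraaeeaee) expands symbol-by-symbol to a ee a ee ee ra ra ee ra ra a ee a ee ee ra ra ee ra ra; joining the 20 pieces gives the next term.

aeeaeeeeraraeeraraaeeaeeeeraraeerara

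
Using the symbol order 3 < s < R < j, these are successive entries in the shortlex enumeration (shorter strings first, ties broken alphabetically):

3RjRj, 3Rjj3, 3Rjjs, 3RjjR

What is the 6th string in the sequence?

Advancing 2 positions from 3RjjR through 3RjjR → 3Rjjj reaches term 6.

3j333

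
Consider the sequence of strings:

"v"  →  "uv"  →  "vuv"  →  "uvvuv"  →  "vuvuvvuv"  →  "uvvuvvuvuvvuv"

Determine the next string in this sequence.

vuvuvvuvuvvuvvuvuvvuv

This is a Fibonacci-style word recurrence s(k) = s(k−2)·s(k−1): e.g. v·uv = vuv.
The next term joins vuvuvvuv and uvvuvvuvuvvuv.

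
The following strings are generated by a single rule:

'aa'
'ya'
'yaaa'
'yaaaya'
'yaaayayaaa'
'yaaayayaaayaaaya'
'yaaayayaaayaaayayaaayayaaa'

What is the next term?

yaaayayaaayaaayayaaayayaaayaaayayaaayaaaya

Each term (from the third on) is the previous term followed by the one before it: term 3 = ya·aa = yaaa.
The next term joins yaaayayaaayaaayayaaayayaaa and yaaayayaaayaaaya.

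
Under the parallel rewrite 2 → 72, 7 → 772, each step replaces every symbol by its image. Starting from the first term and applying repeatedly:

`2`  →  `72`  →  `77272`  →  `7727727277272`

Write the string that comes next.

Applying the rule to each of the 13 symbols of 7727727277272 gives the pieces 772 772 72 772 772 72 772 72 772 772 72 772 72, which concatenate to the answer.

7727727277277272772727727727277272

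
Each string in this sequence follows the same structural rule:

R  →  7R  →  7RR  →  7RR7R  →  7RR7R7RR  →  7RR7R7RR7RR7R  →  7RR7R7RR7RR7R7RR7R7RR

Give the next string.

Each term (from the third on) is the previous term followed by the one before it: term 3 = 7R·R = 7RR.
Continuing: 7RR7R7RR7RR7R7RR7R7RR · 7RR7R7RR7RR7R gives term 8.

7RR7R7RR7RR7R7RR7R7RR7RR7R7RR7RR7R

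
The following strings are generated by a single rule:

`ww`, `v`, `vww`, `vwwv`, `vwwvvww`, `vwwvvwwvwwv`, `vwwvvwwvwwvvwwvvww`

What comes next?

This is a Fibonacci-style word recurrence s(k) = s(k−1)·s(k−2): e.g. v·ww = vww.
So term 8 is vwwvvwwvwwvvwwvvww·vwwvvwwvwwv.

vwwvvwwvwwvvwwvvwwvwwvvwwvwwv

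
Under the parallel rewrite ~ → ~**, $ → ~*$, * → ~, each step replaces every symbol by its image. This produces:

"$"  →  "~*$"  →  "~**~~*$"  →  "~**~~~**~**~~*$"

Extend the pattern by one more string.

Replace each of the 15 characters of ~**~~~**~**~~*$ in place — ~** ~ ~ ~** ~** ~** ~ ~ ~** ~ ~ ~** ~** ~ ~*$ — and concatenate.

~**~~~**~**~**~~~**~~~**~**~~*$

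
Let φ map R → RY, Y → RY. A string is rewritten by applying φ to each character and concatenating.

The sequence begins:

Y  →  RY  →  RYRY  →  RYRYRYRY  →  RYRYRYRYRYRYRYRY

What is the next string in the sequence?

Applying the rule to each of the 16 symbols of RYRYRYRYRYRYRYRY gives the pieces RY RY RY RY RY RY RY RY RY RY RY RY RY RY RY RY, which concatenate to the answer.

RYRYRYRYRYRYRYRYRYRYRYRYRYRYRYRY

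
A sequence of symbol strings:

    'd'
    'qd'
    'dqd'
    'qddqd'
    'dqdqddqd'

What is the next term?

qddqddqdqddqd

From term 3 onward, concatenate the second-to-last term with the last: d·qd = dqd, qd·dqd = qddqd, …
The next term joins qddqd and dqdqddqd.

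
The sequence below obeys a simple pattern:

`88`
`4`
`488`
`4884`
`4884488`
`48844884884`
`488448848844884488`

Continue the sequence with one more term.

48844884884488448848844884884

From term 3 onward, concatenate the last term with the second-to-last: 4·88 = 488, 488·4 = 4884, …
The next term joins 488448848844884488 and 48844884884.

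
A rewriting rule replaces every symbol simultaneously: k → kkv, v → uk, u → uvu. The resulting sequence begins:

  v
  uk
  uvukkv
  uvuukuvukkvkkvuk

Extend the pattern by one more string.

uvuukuvuuvukkvuvuukuvukkvkkvukkkvkkvukuvukkv

φ(uvuukuvukkvkkvuk) expands symbol-by-symbol to uvu uk uvu uvu kkv uvu uk uvu kkv kkv uk kkv kkv uk uvu kkv; joining the 16 pieces gives the next term.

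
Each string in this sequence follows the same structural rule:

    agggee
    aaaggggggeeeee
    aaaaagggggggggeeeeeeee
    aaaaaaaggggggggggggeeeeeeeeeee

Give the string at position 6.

aaaaaaaaaaaggggggggggggggggggeeeeeeeeeeeeeeeee

Reading off run lengths: a runs 1, 3, 5, 7; g runs 3, 6, 9, 12; e runs 2, 5, 8, 11 — each is linear in n (n = 1, 2, …).
At n = 6 the blocks have lengths 11, 18, 17.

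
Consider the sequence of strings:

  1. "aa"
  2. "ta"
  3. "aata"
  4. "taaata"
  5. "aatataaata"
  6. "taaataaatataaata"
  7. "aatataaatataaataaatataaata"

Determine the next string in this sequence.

taaataaatataaataaatataaatataaataaatataaata

Each term (from the third on) is the two preceding terms concatenated in order: term 3 = aa·ta = aata.
The next term joins taaataaatataaata and aatataaatataaataaatataaata.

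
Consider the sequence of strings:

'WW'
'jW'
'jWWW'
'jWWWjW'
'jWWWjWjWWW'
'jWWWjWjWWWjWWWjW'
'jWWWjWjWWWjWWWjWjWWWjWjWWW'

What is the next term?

From term 3 onward, concatenate the last term with the second-to-last: jW·WW = jWWW, jWWW·jW = jWWWjW, …
So term 8 is jWWWjWjWWWjWWWjWjWWWjWjWWW·jWWWjWjWWWjWWWjW.

jWWWjWjWWWjWWWjWjWWWjWjWWWjWWWjWjWWWjWWWjW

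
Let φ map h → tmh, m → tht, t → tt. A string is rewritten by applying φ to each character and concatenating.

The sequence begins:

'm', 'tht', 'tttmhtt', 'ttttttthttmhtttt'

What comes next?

tttttttttttttttmhttttthttmhtttttttt

Applying the rule to each of the 16 symbols of ttttttthttmhtttt gives the pieces tt tt tt tt tt tt tt tmh tt tt tht tmh tt tt tt tt, which concatenate to the answer.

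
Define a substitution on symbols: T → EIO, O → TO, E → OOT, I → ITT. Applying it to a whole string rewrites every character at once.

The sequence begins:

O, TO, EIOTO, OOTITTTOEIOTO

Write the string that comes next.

TOTOEIOITTEIOEIOEIOTOOOTITTTOEIOTO

φ(OOTITTTOEIOTO) expands symbol-by-symbol to TO TO EIO ITT EIO EIO EIO TO OOT ITT TO EIO TO; joining the 13 pieces gives the next term.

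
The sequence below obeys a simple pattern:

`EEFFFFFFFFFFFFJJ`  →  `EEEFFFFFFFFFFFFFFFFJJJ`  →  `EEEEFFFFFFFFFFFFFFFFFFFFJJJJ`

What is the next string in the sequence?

Each string has the form E^{n-1} F^{4n} J^{n-1}, where the shown terms are n = 3, 4, 5.
Setting n = 6 gives 5, 24, 5 characters in each block.

EEEEEFFFFFFFFFFFFFFFFFFFFFFFFJJJJJ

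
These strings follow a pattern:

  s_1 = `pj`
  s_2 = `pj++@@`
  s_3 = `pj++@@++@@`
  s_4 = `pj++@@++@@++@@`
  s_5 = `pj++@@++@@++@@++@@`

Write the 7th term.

The strings grow by a fixed suffix ++@@ each time.
From pj++@@++@@++@@++@@, 2 further steps: pj++@@++@@++@@++@@ → pj++@@++@@++@@++@@++@@ → (answer).

pj++@@++@@++@@++@@++@@++@@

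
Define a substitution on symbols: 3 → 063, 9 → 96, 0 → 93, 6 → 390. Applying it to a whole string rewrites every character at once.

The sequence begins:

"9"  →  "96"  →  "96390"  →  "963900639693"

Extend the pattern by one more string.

963900639693933900639639096063

Apply φ to 963900639693 symbol by symbol: 9→96, 6→390, 3→063, 9→96, 0→93, 0→93, 6→390, 3→063, 9→96, 6→390, 9→96, 3→063; joined: 96 390 063 96 93 93 390 063 96 390 96 063.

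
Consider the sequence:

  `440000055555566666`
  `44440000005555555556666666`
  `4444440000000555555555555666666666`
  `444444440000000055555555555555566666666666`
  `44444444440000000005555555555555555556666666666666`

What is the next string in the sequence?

Term n consists of 2n-2 4's, followed by n+3 0's, followed by 3n 5's, followed by 2n+1 6's, where the shown terms are n = 2, 3, 4, 5, 6.
Setting n = 7 gives 12, 10, 21, 15 characters in each block.

4444444444440000000000555555555555555555555666666666666666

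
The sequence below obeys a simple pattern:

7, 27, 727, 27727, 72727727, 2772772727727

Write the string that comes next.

This is a Fibonacci-style word recurrence s(k) = s(k−2)·s(k−1): e.g. 7·27 = 727.
So term 7 is 72727727·2772772727727.

727277272772772727727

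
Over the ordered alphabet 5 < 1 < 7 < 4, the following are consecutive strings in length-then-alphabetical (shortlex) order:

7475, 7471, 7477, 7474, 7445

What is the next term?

The successor of 7445 increments the rightmost position that isn't already 4 and resets every position after it to 5.

7441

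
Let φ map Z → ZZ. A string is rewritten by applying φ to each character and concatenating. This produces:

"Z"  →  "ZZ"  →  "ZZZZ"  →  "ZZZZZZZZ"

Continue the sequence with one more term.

ZZZZZZZZZZZZZZZZ

Expanding ZZZZZZZZ: Z→ZZ, Z→ZZ, Z→ZZ, Z→ZZ, Z→ZZ, Z→ZZ, Z→ZZ, Z→ZZ. Concatenated: ZZ ZZ ZZ ZZ ZZ ZZ ZZ ZZ.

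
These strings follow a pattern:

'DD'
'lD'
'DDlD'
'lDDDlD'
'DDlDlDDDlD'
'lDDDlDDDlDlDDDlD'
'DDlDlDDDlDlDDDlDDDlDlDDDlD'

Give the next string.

lDDDlDDDlDlDDDlDDDlDlDDDlDlDDDlDDDlDlDDDlD

Each term (from the third on) is the two preceding terms concatenated in order: term 3 = DD·lD = DDlD.
The next term joins lDDDlDDDlDlDDDlD and DDlDlDDDlDlDDDlDDDlDlDDDlD.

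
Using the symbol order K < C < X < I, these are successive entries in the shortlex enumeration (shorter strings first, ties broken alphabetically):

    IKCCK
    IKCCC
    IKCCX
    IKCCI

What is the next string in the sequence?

The successor of IKCCI increments the rightmost position that isn't already I and resets every position after it to K.

IKCXK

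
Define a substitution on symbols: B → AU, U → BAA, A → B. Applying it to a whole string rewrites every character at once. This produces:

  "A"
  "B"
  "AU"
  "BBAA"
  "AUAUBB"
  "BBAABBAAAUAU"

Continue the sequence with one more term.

Apply φ to BBAABBAAAUAU symbol by symbol: B→AU, B→AU, A→B, A→B, B→AU, B→AU, A→B, A→B, A→B, U→BAA, A→B, U→BAA; joined: AU AU B B AU AU B B B BAA B BAA.

AUAUBBAUAUBBBBAABBAA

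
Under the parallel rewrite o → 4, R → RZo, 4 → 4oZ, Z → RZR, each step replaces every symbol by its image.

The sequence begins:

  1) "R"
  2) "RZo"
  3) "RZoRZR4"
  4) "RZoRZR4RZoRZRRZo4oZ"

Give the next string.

Applying the rule to each of the 19 symbols of RZoRZR4RZoRZRRZo4oZ gives the pieces RZo RZR 4 RZo RZR RZo 4oZ RZo RZR 4 RZo RZR RZo RZo RZR 4 4oZ 4 RZR, which concatenate to the answer.

RZoRZR4RZoRZRRZo4oZRZoRZR4RZoRZRRZoRZoRZR44oZ4RZR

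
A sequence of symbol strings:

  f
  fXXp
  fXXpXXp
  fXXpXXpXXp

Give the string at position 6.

Each term is the previous one with XXp appended.
From fXXpXXpXXp, 2 further steps: fXXpXXpXXp → fXXpXXpXXpXXp → (answer).

fXXpXXpXXpXXpXXp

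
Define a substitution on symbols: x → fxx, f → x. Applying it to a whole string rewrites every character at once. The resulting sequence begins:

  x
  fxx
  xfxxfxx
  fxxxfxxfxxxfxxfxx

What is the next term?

xfxxfxxfxxxfxxfxxxfxxfxxfxxxfxxfxxxfxxfxx

φ(fxxxfxxfxxxfxxfxx) expands symbol-by-symbol to x fxx fxx fxx x fxx fxx x fxx fxx fxx x fxx fxx x fxx fxx; joining the 17 pieces gives the next term.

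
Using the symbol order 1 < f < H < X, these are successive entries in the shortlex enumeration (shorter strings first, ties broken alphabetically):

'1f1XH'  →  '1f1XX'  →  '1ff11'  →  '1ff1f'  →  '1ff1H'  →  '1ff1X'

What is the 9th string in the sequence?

1fffH

Advancing 3 positions from 1ff1X through 1ff1X → 1fff1 → 1ffff reaches term 9.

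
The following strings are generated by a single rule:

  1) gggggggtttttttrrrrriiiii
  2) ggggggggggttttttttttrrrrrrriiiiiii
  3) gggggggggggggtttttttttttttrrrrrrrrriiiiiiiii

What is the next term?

Each string has the form g^{3n+1} t^{3n+1} r^{2n+1} i^{2n+1}, where the shown terms are n = 2, 3, 4.
For the next term, n = 5, so the run lengths are 16, 16, 11, 11.

ggggggggggggggggttttttttttttttttrrrrrrrrrrriiiiiiiiiii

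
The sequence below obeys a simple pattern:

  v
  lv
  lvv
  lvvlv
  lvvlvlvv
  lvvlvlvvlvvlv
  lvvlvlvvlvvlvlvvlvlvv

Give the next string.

lvvlvlvvlvvlvlvvlvlvvlvvlvlvvlvvlv

Each term (from the third on) is the previous term followed by the one before it: term 3 = lv·v = lvv.
So term 8 is lvvlvlvvlvvlvlvvlvlvv·lvvlvlvvlvvlv.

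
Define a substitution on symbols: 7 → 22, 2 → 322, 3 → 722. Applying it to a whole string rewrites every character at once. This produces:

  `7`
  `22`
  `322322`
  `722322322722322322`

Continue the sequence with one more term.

φ(722322322722322322) expands symbol-by-symbol to 22 322 322 722 322 322 722 322 322 22 322 322 722 322 322 722 322 322; joining the 18 pieces gives the next term.

2232232272232232272232232222322322722322322722322322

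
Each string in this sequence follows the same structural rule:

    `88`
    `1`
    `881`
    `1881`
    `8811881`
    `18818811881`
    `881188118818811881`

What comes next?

Each term (from the third on) is the two preceding terms concatenated in order: term 3 = 88·1 = 881.
The next term joins 18818811881 and 881188118818811881.

18818811881881188118818811881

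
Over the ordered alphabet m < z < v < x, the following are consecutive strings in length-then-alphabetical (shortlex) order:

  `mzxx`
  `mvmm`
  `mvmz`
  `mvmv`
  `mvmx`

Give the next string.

mvzm

The successor of mvmx increments the rightmost position that isn't already x and resets every position after it to m.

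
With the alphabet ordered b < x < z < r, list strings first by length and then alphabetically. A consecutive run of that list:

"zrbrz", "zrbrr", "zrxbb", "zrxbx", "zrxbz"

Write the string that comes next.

The successor of zrxbz increments the rightmost position that isn't already r and resets every position after it to b.

zrxbr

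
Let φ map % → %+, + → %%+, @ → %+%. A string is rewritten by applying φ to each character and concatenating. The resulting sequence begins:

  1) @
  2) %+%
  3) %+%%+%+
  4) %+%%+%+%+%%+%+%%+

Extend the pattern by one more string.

%+%%+%+%+%%+%+%%+%+%%+%+%+%%+%+%%+%+%+%%+

Applying the rule to each of the 17 symbols of %+%%+%+%+%%+%+%%+ gives the pieces %+ %%+ %+ %+ %%+ %+ %%+ %+ %%+ %+ %+ %%+ %+ %%+ %+ %+ %%+, which concatenate to the answer.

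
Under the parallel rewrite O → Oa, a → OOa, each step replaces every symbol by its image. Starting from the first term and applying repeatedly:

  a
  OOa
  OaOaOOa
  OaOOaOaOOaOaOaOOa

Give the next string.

φ(OaOOaOaOOaOaOaOOa) expands symbol-by-symbol to Oa OOa Oa Oa OOa Oa OOa Oa Oa OOa Oa OOa Oa OOa Oa Oa OOa; joining the 17 pieces gives the next term.

OaOOaOaOaOOaOaOOaOaOaOOaOaOOaOaOOaOaOaOOa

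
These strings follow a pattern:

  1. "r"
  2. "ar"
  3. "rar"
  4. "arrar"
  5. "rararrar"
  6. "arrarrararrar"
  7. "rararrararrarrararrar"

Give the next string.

arrarrararrarrararrararrarrararrar

Each term (from the third on) is the two preceding terms concatenated in order: term 3 = r·ar = rar.
So term 8 is arrarrararrar·rararrararrarrararrar.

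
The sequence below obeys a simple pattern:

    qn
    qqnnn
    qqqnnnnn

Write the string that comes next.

Term n consists of n q's, followed by 2n-1 n's (n = 1, 2, …).
Setting n = 4 gives 4, 7 characters in each block.

qqqqnnnnnnn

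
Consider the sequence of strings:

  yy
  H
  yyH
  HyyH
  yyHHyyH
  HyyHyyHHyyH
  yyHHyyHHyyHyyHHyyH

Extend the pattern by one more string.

HyyHyyHHyyHyyHHyyHHyyHyyHHyyH

This is a Fibonacci-style word recurrence s(k) = s(k−2)·s(k−1): e.g. yy·H = yyH.
Continuing: HyyHyyHHyyH · yyHHyyHHyyHyyHHyyH gives term 8.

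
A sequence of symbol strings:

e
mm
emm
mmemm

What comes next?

Each term (from the third on) is the two preceding terms concatenated in order: term 3 = e·mm = emm.
Continuing: emm · mmemm gives term 5.

emmmmemm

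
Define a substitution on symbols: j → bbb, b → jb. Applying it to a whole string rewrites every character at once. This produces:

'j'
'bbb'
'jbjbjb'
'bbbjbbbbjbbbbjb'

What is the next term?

jbjbjbbbbjbjbjbjbbbbjbjbjbjbbbbjb

Replace each of the 15 characters of bbbjbbbbjbbbbjb in place — jb jb jb bbb jb jb jb jb bbb jb jb jb jb bbb jb — and concatenate.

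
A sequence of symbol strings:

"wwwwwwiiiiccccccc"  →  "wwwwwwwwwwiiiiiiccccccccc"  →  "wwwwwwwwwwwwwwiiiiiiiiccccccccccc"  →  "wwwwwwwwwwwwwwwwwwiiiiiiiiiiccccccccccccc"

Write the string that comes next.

wwwwwwwwwwwwwwwwwwwwwwiiiiiiiiiiiiccccccccccccccc

Reading off run lengths: w runs 6, 10, 14, 18; i runs 4, 6, 8, 10; c runs 7, 9, 11, 13 — each is linear in n, where the shown terms are n = 2, 3, 4, 5.
At n = 6 the blocks have lengths 22, 12, 15.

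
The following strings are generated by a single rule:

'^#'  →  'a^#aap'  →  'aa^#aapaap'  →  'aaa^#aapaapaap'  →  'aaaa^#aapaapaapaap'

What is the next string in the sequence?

Every step adds a to the front and aap to the end of the previous string.
So the next term is a·aaaa^#aapaapaapaap·aap.

aaaaa^#aapaapaapaapaap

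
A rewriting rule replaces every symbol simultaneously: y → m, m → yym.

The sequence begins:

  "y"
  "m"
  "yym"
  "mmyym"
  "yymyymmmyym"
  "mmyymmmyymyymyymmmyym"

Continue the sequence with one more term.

yymyymmmyymyymyymmmyymmmyymmmyymyymyymmmyym

Applying the rule to each of the 21 symbols of mmyymmmyymyymyymmmyym gives the pieces yym yym m m yym yym yym m m yym m m yym m m yym yym yym m m yym, which concatenate to the answer.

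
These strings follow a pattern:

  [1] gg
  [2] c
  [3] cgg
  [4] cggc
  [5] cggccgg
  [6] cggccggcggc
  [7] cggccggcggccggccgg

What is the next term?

cggccggcggccggccggcggccggcggc

From term 3 onward, concatenate the last term with the second-to-last: c·gg = cgg, cgg·c = cggc, …
The next term joins cggccggcggccggccgg and cggccggcggc.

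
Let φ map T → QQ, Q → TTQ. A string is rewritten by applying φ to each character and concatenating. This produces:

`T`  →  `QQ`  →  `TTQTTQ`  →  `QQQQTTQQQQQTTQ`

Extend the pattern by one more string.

Rewriting the 14 symbols of QQQQTTQQQQQTTQ one by one yields TTQ TTQ TTQ TTQ QQ QQ TTQ TTQ TTQ TTQ TTQ QQ QQ TTQ; concatenated:

TTQTTQTTQTTQQQQQTTQTTQTTQTTQTTQQQQQTTQ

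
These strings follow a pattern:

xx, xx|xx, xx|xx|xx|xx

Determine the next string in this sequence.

s(k+1) = s(k)·|·s(k) — each term doubles the last with '|' between the halves.
Doubling xx|xx|xx|xx with '|' between the halves:

xx|xx|xx|xx|xx|xx|xx|xx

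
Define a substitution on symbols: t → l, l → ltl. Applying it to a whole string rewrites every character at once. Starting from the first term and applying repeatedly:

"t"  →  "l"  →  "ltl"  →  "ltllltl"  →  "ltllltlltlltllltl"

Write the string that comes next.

Applying the rule to each of the 17 symbols of ltllltlltlltllltl gives the pieces ltl l ltl ltl ltl l ltl ltl l ltl ltl l ltl ltl ltl l ltl, which concatenate to the answer.

ltllltlltlltllltlltllltlltllltlltlltllltl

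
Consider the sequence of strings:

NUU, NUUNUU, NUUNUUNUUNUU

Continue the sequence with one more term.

NUUNUUNUUNUUNUUNUUNUUNUU

Each string is two copies of the previous one concatenated.
So the next term is two copies of NUUNUUNUUNUU.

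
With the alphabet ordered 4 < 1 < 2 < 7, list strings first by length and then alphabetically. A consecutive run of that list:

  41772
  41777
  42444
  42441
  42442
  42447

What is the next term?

Find the rightmost character of 42447 below 7, bump it to the next letter, and reset everything to its right to 4.

42414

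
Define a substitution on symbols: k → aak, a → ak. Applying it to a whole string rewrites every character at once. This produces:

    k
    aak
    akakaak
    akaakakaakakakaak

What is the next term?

Rewriting the 17 symbols of akaakakaakakakaak one by one yields ak aak ak ak aak ak aak ak ak aak ak aak ak aak ak ak aak; concatenated:

akaakakakaakakaakakakaakakaakakaakakakaak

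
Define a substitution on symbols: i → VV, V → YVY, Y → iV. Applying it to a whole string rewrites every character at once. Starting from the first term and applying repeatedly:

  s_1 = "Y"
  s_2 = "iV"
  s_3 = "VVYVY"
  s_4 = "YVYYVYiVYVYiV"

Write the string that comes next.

Applying the rule to each of the 13 symbols of YVYYVYiVYVYiV gives the pieces iV YVY iV iV YVY iV VV YVY iV YVY iV VV YVY, which concatenate to the answer.

iVYVYiViVYVYiVVVYVYiVYVYiVVVYVY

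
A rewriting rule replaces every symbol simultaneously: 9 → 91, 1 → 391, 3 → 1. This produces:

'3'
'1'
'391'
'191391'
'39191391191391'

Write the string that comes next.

1913919139119139139191391191391

Applying the rule to each of the 14 symbols of 39191391191391 gives the pieces 1 91 391 91 391 1 91 391 391 91 391 1 91 391, which concatenate to the answer.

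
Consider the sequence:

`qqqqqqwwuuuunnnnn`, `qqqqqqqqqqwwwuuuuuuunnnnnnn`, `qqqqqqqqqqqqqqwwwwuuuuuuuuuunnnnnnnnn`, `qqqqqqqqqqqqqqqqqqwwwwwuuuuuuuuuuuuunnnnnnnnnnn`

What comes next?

qqqqqqqqqqqqqqqqqqqqqqwwwwwwuuuuuuuuuuuuuuuunnnnnnnnnnnnn

Reading off run lengths: q runs 6, 10, 14, 18; w runs 2, 3, 4, 5; u runs 4, 7, 10, 13; n runs 5, 7, 9, 11 — each is linear in n, where the shown terms are n = 2, 3, 4, 5.
For the next term, n = 6, so the run lengths are 22, 6, 16, 13.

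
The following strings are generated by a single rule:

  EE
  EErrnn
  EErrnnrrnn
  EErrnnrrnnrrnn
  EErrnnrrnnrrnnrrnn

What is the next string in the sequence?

Every step adds rrnn to the end: s(k+1) = s(k)·rrnn.
Applying this once more to EErrnnrrnnrrnnrrnn:

EErrnnrrnnrrnnrrnnrrnn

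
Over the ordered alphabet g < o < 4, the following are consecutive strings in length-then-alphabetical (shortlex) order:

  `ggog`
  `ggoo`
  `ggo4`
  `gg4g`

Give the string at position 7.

Advancing 3 positions from gg4g through gg4g → gg4o → gg44 reaches term 7.

gogg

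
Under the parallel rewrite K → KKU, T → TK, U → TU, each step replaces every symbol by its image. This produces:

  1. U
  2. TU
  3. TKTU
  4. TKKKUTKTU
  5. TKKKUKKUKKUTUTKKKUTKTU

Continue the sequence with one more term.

TKKKUKKUKKUTUKKUKKUTUKKUKKUTUTKTUTKKKUKKUKKUTUTKKKUTKTU

φ(TKKKUKKUKKUTUTKKKUTKTU) expands symbol-by-symbol to TK KKU KKU KKU TU KKU KKU TU KKU KKU TU TK TU TK KKU KKU KKU TU TK KKU TK TU; joining the 22 pieces gives the next term.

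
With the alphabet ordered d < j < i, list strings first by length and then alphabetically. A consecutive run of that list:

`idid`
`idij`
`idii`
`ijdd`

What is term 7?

Advancing 3 positions from ijdd through ijdd → ijdj → ijdi reaches term 7.

ijjd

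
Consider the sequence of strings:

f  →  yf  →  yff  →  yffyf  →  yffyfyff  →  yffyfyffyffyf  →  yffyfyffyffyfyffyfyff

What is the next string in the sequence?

Each term (from the third on) is the previous term followed by the one before it: term 3 = yf·f = yff.
Continuing: yffyfyffyffyfyffyfyff · yffyfyffyffyf gives term 8.

yffyfyffyffyfyffyfyffyffyfyffyffyf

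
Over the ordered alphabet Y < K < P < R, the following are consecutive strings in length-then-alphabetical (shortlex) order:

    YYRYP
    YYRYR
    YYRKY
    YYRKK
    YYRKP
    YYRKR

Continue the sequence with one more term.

The successor of YYRKR increments the rightmost position that isn't already R and resets every position after it to Y.

YYRPY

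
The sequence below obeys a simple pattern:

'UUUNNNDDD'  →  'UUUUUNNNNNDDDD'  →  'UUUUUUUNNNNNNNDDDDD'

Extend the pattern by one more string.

Reading off run lengths: U runs 3, 5, 7; N runs 3, 5, 7; D runs 3, 4, 5 — each is linear in n (n = 1, 2, …).
For the next term, n = 4, so the run lengths are 9, 9, 6.

UUUUUUUUUNNNNNNNNNDDDDDD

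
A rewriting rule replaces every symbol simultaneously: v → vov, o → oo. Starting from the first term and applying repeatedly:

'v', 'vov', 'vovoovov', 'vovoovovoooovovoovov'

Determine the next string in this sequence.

vovoovovoooovovoovovoooooooovovoovovoooovovoovov

φ(vovoovovoooovovoovov) expands symbol-by-symbol to vov oo vov oo oo vov oo vov oo oo oo oo vov oo vov oo oo vov oo vov; joining the 20 pieces gives the next term.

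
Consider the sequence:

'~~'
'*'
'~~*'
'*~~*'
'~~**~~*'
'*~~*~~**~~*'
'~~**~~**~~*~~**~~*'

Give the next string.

Each term (from the third on) is the two preceding terms concatenated in order: term 3 = ~~·* = ~~*.
The next term joins *~~*~~**~~* and ~~**~~**~~*~~**~~*.

*~~*~~**~~*~~**~~**~~*~~**~~*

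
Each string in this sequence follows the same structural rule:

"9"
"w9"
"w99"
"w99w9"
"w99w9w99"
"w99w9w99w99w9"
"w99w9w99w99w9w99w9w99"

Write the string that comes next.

Each term (from the third on) is the previous term followed by the one before it: term 3 = w9·9 = w99.
So term 8 is w99w9w99w99w9w99w9w99·w99w9w99w99w9.

w99w9w99w99w9w99w9w99w99w9w99w99w9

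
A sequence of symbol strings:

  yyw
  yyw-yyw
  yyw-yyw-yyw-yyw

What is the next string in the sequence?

Each string is two copies of the previous one joined by '-'.
One more doubling of yyw-yyw-yyw-yyw gives the answer.

yyw-yyw-yyw-yyw-yyw-yyw-yyw-yyw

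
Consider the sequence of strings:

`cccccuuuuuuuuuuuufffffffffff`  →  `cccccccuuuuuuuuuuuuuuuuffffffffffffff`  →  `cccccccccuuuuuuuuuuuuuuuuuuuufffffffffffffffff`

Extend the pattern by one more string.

Each string has the form c^{2n-1} u^{4n} f^{3n+2}, where the shown terms are n = 3, 4, 5.
At n = 6 the blocks have lengths 11, 24, 20.

cccccccccccuuuuuuuuuuuuuuuuuuuuuuuuffffffffffffffffffff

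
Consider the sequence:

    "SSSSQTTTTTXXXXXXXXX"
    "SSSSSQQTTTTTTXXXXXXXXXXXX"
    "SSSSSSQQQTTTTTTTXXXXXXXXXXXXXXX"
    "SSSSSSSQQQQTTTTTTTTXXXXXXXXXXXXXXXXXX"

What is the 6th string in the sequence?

Reading off run lengths: S runs 4, 5, 6, 7; Q runs 1, 2, 3, 4; T runs 5, 6, 7, 8; X runs 9, 12, 15, 18 — each is linear in n, where the shown terms are n = 2, 3, 4, 5.
For term 6, n = 7, so the run lengths are 9, 6, 10, 24.

SSSSSSSSSQQQQQQTTTTTTTTTTXXXXXXXXXXXXXXXXXXXXXXXX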